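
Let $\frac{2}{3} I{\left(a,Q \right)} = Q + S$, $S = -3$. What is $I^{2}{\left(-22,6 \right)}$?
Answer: $\frac{81}{4} \approx 20.25$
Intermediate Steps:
$I{\left(a,Q \right)} = - \frac{9}{2} + \frac{3 Q}{2}$ ($I{\left(a,Q \right)} = \frac{3 \left(Q - 3\right)}{2} = \frac{3 \left(-3 + Q\right)}{2} = - \frac{9}{2} + \frac{3 Q}{2}$)
$I^{2}{\left(-22,6 \right)} = \left(- \frac{9}{2} + \frac{3}{2} \cdot 6\right)^{2} = \left(- \frac{9}{2} + 9\right)^{2} = \left(\frac{9}{2}\right)^{2} = \frac{81}{4}$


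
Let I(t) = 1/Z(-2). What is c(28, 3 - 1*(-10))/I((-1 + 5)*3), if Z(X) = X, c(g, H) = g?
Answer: -56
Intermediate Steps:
I(t) = -½ (I(t) = 1/(-2) = -½)
c(28, 3 - 1*(-10))/I((-1 + 5)*3) = 28/(-½) = 28*(-2) = -56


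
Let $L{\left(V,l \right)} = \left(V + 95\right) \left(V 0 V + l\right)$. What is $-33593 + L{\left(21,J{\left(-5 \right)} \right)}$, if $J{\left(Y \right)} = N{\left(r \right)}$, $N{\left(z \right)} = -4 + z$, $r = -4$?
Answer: $-34521$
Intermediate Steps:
$J{\left(Y \right)} = -8$ ($J{\left(Y \right)} = -4 - 4 = -8$)
$L{\left(V,l \right)} = l \left(95 + V\right)$ ($L{\left(V,l \right)} = \left(95 + V\right) \left(0 V + l\right) = \left(95 + V\right) \left(0 + l\right) = \left(95 + V\right) l = l \left(95 + V\right)$)
$-33593 + L{\left(21,J{\left(-5 \right)} \right)} = -33593 - 8 \left(95 + 21\right) = -33593 - 928 = -34521$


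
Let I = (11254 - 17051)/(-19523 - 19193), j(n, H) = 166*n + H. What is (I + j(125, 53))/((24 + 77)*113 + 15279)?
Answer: 805414745/1033407472 ≈ 0.77938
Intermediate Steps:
j(n, H) = H + 166*n
I = 5797/38716 (I = -5797/(-38716) = -5797*(-1/38716) = 5797/38716 ≈ 0.14973)
(I + j(125, 53))/((24 + 77)*113 + 15279) = (5797/38716 + (53 + 166*125))/((24 + 77)*113 + 15279) = (5797/38716 + (53 + 20750))/(101*113 + 15279) = (5797/38716 + 20803)/(11413 + 15279) = (805414745/38716)/26692 = (805414745/38716)*(1/26692) = 805414745/1033407472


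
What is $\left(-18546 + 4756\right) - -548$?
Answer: $-13242$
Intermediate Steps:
$\left(-18546 + 4756\right) - -548 = -13790 + \left(-6991 + 7539\right) = -13790 + 548 = -13242$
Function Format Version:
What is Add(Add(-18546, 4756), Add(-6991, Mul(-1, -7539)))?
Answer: -13242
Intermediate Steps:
Add(Add(-18546, 4756), Add(-6991, Mul(-1, -7539))) = Add(-13790, Add(-6991, 7539)) = Add(-13790, 548) = -13242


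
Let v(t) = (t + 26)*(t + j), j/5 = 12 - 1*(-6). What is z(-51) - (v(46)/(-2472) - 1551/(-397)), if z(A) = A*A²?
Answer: -5424229818/40891 ≈ -1.3265e+5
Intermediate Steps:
j = 90 (j = 5*(12 - 1*(-6)) = 5*(12 + 6) = 5*18 = 90)
v(t) = (26 + t)*(90 + t) (v(t) = (t + 26)*(t + 90) = (26 + t)*(90 + t))
z(A) = A³
z(-51) - (v(46)/(-2472) - 1551/(-397)) = (-51)³ - ((2340 + 46² + 116*46)/(-2472) - 1551/(-397)) = -132651 - ((2340 + 2116 + 5336)*(-1/2472) - 1551*(-1/397)) = -132651 - (9792*(-1/2472) + 1551/397) = -132651 - (-408/103 + 1551/397) = -132651 - 1*(-2223/40891) = -132651 + 2223/40891 = -5424229818/40891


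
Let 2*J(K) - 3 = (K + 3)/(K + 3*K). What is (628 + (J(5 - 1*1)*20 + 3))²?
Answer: 28334329/64 ≈ 4.4272e+5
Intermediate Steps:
J(K) = 3/2 + (3 + K)/(8*K) (J(K) = 3/2 + ((K + 3)/(K + 3*K))/2 = 3/2 + ((3 + K)/((4*K)))/2 = 3/2 + ((3 + K)*(1/(4*K)))/2 = 3/2 + ((3 + K)/(4*K))/2 = 3/2 + (3 + K)/(8*K))
(628 + (J(5 - 1*1)*20 + 3))² = (628 + (((3 + 13*(5 - 1*1))/(8*(5 - 1*1)))*20 + 3))² = (628 + (((3 + 13*(5 - 1))/(8*(5 - 1)))*20 + 3))² = (628 + (((⅛)*(3 + 13*4)/4)*20 + 3))² = (628 + (((⅛)*(¼)*(3 + 52))*20 + 3))² = (628 + (((⅛)*(¼)*55)*20 + 3))² = (628 + ((55/32)*20 + 3))² = (628 + (275/8 + 3))² = (628 + 299/8)² = (5323/8)² = 28334329/64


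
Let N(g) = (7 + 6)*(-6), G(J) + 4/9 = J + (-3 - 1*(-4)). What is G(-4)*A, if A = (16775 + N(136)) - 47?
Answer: -57350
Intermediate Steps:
G(J) = 5/9 + J (G(J) = -4/9 + (J + (-3 - 1*(-4))) = -4/9 + (J + (-3 + 4)) = -4/9 + (J + 1) = -4/9 + (1 + J) = 5/9 + J)
N(g) = -78 (N(g) = 13*(-6) = -78)
A = 16650 (A = (16775 - 78) - 47 = 16697 - 47 = 16650)
G(-4)*A = (5/9 - 4)*16650 = -31/9*16650 = -57350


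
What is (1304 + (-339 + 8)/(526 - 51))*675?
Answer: 16714863/19 ≈ 8.7973e+5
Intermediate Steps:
(1304 + (-339 + 8)/(526 - 51))*675 = (1304 - 331/475)*675 = (619069/475)*675 = 16714863/19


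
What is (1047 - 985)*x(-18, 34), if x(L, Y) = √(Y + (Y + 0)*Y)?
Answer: 62*√1190 ≈ 2138.8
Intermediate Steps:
x(L, Y) = √(Y + Y²) (x(L, Y) = √(Y + Y*Y) = √(Y + Y²))
(1047 - 985)*x(-18, 34) = (1047 - 985)*√(34*(1 + 34)) = 62*√(34*35) = 62*√1190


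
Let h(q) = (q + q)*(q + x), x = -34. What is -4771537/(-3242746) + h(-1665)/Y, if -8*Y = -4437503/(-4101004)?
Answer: -601908822792457186129/14389695103238 ≈ -4.1829e+7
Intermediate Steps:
Y = -4437503/32808032 (Y = -(-4437503)/(8*(-4101004)) = -(-4437503)*(-1)/(8*4101004) = -⅛*4437503/4101004 = -4437503/32808032 ≈ -0.13526)
h(q) = 2*q*(-34 + q) (h(q) = (q + q)*(q - 34) = (2*q)*(-34 + q) = 2*q*(-34 + q))
-4771537/(-3242746) + h(-1665)/Y = -4771537/(-3242746) + (2*(-1665)*(-34 - 1665))/(-4437503/32808032) = -4771537*(-1/3242746) + (2*(-1665)*(-1699))*(-32808032/4437503) = 4771537/3242746 + 5657670*(-32808032/4437503) = 4771537/3242746 - 185617018405440/4437503 = -601908822792457186129/14389695103238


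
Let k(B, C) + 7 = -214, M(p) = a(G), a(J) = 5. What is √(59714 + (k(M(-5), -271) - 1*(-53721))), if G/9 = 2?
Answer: √113214 ≈ 336.47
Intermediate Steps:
G = 18 (G = 9*2 = 18)
M(p) = 5
k(B, C) = -221 (k(B, C) = -7 - 214 = -221)
√(59714 + (k(M(-5), -271) - 1*(-53721))) = √(59714 + (-221 - 1*(-53721))) = √(59714 + (-221 + 53721)) = √(59714 + 53500) = √113214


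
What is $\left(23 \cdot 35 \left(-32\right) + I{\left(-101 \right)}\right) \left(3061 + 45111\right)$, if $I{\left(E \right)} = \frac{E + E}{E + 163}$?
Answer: $- \frac{38473097692}{31} \approx -1.2411 \cdot 10^{9}$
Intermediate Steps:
$I{\left(E \right)} = \frac{2 E}{163 + E}$
$\left(23 \cdot 35 \left(-32\right) + I{\left(-101 \right)}\right) \left(3061 + 45111\right) = \left(23 \cdot 35 \left(-32\right) + 2 \left(-101\right) \frac{1}{163 - 101}\right) \left(3061 + 45111\right) = \left(805 \left(-32\right) + 2 \left(-101\right) \frac{1}{62}\right) 48172 = \left(-25760 + 2 \left(-101\right) \frac{1}{62}\right) 48172 = \left(-25760 - \frac{101}{31}\right) 48172 = \left(- \frac{798661}{31}\right) 48172 = - \frac{38473097692}{31}$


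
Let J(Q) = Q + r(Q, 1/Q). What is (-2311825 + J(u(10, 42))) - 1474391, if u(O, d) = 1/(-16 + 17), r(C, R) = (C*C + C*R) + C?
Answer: -3786212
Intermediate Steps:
r(C, R) = C + C² + C*R (r(C, R) = (C² + C*R) + C = C + C² + C*R)
u(O, d) = 1 (u(O, d) = 1/1 = 1)
J(Q) = Q + Q*(1 + Q + 1/Q)
(-2311825 + J(u(10, 42))) - 1474391 = (-2311825 + (1 + 1 + 1*(1 + 1))) - 1474391 = (-2311825 + (1 + 1 + 1*2)) - 1474391 = (-2311825 + (1 + 1 + 2)) - 1474391 = (-2311825 + 4) - 1474391 = -2311821 - 1474391 = -3786212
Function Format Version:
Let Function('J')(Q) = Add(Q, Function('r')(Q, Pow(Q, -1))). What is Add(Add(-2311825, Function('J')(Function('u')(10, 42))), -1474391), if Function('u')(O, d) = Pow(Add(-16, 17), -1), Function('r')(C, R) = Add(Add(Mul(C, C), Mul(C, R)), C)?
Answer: -3786212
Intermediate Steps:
Function('r')(C, R) = Add(C, Pow(C, 2), Mul(C, R)) (Function('r')(C, R) = Add(Add(Pow(C, 2), Mul(C, R)), C) = Add(C, Pow(C, 2), Mul(C, R)))
Function('u')(O, d) = 1 (Function('u')(O, d) = Pow(1, -1) = 1)
Function('J')(Q) = Add(Q, Mul(Q, Add(1, Q, Pow(Q, -1))))
Add(Add(-2311825, Function('J')(Function('u')(10, 42))), -1474391) = Add(Add(-2311825, Add(1, 1, Mul(1, Add(1, 1)))), -1474391) = Add(Add(-2311825, Add(1, 1, Mul(1, 2))), -1474391) = Add(Add(-2311825, Add(1, 1, 2)), -1474391) = Add(Add(-2311825, 4), -1474391) = Add(-2311821, -1474391) = -3786212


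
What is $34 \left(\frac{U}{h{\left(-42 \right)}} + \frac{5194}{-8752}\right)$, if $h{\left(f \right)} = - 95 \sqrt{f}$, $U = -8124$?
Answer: $- \frac{44149}{2188} - \frac{46036 i \sqrt{42}}{665} \approx -20.178 - 448.64 i$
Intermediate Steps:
$34 \left(\frac{U}{h{\left(-42 \right)}} + \frac{5194}{-8752}\right) = 34 \left(- \frac{8124}{\left(-95\right) \sqrt{-42}} + \frac{5194}{-8752}\right) = 34 \left(- \frac{8124}{\left(-95\right) i \sqrt{42}} + 5194 \left(- \frac{1}{8752}\right)\right) = 34 \left(- \frac{8124}{\left(-95\right) i \sqrt{42}} - \frac{2597}{4376}\right) = 34 \left(- 8124 \frac{i \sqrt{42}}{3990} - \frac{2597}{4376}\right) = 34 \left(- \frac{1354 i \sqrt{42}}{665} - \frac{2597}{4376}\right) = 34 \left(- \frac{2597}{4376} - \frac{1354 i \sqrt{42}}{665}\right) = - \frac{44149}{2188} - \frac{46036 i \sqrt{42}}{665}$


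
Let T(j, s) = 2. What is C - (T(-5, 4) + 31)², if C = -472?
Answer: -1561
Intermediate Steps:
C - (T(-5, 4) + 31)² = -472 - (2 + 31)² = -472 - 1*33² = -472 - 1*1089 = -472 - 1089 = -1561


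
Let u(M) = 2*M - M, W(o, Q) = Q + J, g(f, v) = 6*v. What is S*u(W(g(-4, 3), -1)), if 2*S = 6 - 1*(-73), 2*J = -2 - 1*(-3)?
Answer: -79/4 ≈ -19.750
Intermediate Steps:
J = ½ (J = (-2 - 1*(-3))/2 = (-2 + 3)/2 = (½)*1 = ½ ≈ 0.50000)
W(o, Q) = ½ + Q (W(o, Q) = Q + ½ = ½ + Q)
u(M) = M
S = 79/2 (S = (6 - 1*(-73))/2 = (6 + 73)/2 = (½)*79 = 79/2 ≈ 39.500)
S*u(W(g(-4, 3), -1)) = 79*(½ - 1)/2 = (79/2)*(-½) = -79/4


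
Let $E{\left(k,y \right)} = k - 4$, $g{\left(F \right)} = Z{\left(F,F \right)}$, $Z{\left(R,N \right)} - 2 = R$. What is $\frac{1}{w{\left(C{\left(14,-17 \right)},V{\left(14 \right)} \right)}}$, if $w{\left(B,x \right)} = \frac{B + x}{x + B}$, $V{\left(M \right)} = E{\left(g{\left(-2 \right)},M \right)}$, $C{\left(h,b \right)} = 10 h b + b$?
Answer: $1$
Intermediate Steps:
$Z{\left(R,N \right)} = 2 + R$
$g{\left(F \right)} = 2 + F$
$C{\left(h,b \right)} = b + 10 b h$ ($C{\left(h,b \right)} = 10 b h + b = b + 10 b h$)
$E{\left(k,y \right)} = -4 + k$
$V{\left(M \right)} = -4$ ($V{\left(M \right)} = -4 + \left(2 - 2\right) = -4 + 0 = -4$)
$w{\left(B,x \right)} = 1$ ($w{\left(B,x \right)} = \frac{B + x}{B + x} = 1$)
$\frac{1}{w{\left(C{\left(14,-17 \right)},V{\left(14 \right)} \right)}} = 1^{-1} = 1$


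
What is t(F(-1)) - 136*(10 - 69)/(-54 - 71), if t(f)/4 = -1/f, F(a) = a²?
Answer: -8524/125 ≈ -68.192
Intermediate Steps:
t(f) = -4/f (t(f) = 4*(-1/f) = -4/f)
t(F(-1)) - 136*(10 - 69)/(-54 - 71) = -4/((-1)²) - 136*(10 - 69)/(-54 - 71) = -4/1 - (-8024)/(-125) = -4*1 - (-8024)*(-1)/125 = -4 - 136*59/125 = -4 - 8024/125 = -8524/125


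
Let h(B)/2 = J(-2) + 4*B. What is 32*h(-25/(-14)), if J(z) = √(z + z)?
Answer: 3200/7 + 128*I ≈ 457.14 + 128.0*I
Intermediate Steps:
J(z) = √2*√z (J(z) = √(2*z) = √2*√z)
h(B) = 4*I + 8*B (h(B) = 2*(√2*√(-2) + 4*B) = 2*(√2*(I*√2) + 4*B) = 2*(2*I + 4*B) = 4*I + 8*B)
32*h(-25/(-14)) = 32*(4*I + 8*(-25/(-14))) = 32*(4*I + 8*(-25*(-1/14))) = 32*(4*I + 8*(25/14)) = 32*(4*I + 100/7) = 32*(100/7 + 4*I) = 3200/7 + 128*I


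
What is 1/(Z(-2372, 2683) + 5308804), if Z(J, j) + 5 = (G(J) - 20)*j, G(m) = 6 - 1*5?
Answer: 1/5257822 ≈ 1.9019e-7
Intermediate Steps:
G(m) = 1 (G(m) = 6 - 5 = 1)
Z(J, j) = -5 - 19*j (Z(J, j) = -5 + (1 - 20)*j = -5 - 19*j)
1/(Z(-2372, 2683) + 5308804) = 1/((-5 - 19*2683) + 5308804) = 1/((-5 - 50977) + 5308804) = 1/(-50982 + 5308804) = 1/5257822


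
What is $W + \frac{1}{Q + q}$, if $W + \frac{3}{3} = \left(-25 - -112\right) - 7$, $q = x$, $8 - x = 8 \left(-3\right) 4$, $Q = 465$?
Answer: $\frac{44952}{569} \approx 79.002$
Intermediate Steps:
$x = 104$ ($x = 8 - 8 \left(-3\right) 4 = 8 - \left(-24\right) 4 = 8 - -96 = 8 + 96 = 104$)
$q = 104$
$W = 79$ ($W = -1 - -80 = -1 + \left(\left(-25 + 112\right) - 7\right) = -1 + \left(87 - 7\right) = -1 + 80 = 79$)
$W + \frac{1}{Q + q} = 79 + \frac{1}{465 + 104} = 79 + \frac{1}{569} = \frac{44952}{569}$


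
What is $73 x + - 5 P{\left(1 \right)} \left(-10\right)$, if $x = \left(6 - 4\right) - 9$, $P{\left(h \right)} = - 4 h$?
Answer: $-711$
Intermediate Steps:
$x = -7$ ($x = 2 - 9 = -7$)
$73 x + - 5 P{\left(1 \right)} \left(-10\right) = 73 \left(-7\right) + - 5 \left(\left(-4\right) 1\right) \left(-10\right) = -511 + \left(-5\right) \left(-4\right) \left(-10\right) = -511 + 20 \left(-10\right) = -511 - 200 = -711$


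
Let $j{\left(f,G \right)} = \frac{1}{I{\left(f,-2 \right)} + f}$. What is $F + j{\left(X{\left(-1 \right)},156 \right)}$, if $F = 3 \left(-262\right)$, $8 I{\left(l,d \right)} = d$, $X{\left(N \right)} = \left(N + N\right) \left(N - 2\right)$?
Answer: $- \frac{18074}{23} \approx -785.83$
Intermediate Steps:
$X{\left(N \right)} = 2 N \left(-2 + N\right)$
$I{\left(l,d \right)} = \frac{d}{8}$
$F = -786$
$j{\left(f,G \right)} = \frac{1}{- \frac{1}{4} + f}$ ($j{\left(f,G \right)} = \frac{1}{\frac{1}{8} \left(-2\right) + f} = \frac{1}{- \frac{1}{4} + f}$)
$F + j{\left(X{\left(-1 \right)},156 \right)} = -786 + \frac{4}{-1 + 4 \cdot 2 \left(-1\right) \left(-2 - 1\right)} = -786 + \frac{4}{-1 + 4 \cdot 2 \left(-1\right) \left(-3\right)} = -786 + \frac{4}{-1 + 4 \cdot 6} = -786 + \frac{4}{-1 + 24} = -786 + \frac{4}{23} = - \frac{18074}{23}$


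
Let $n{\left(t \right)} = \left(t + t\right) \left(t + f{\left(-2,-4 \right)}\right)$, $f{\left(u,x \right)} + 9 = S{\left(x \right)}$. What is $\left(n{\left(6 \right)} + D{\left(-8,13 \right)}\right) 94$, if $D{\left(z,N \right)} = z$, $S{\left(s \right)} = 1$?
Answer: $-3008$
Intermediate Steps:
$f{\left(u,x \right)} = -8$ ($f{\left(u,x \right)} = -9 + 1 = -8$)
$n{\left(t \right)} = 2 t \left(-8 + t\right)$ ($n{\left(t \right)} = \left(t + t\right) \left(t - 8\right) = 2 t \left(-8 + t\right)$)
$\left(n{\left(6 \right)} + D{\left(-8,13 \right)}\right) 94 = \left(2 \cdot 6 \left(-8 + 6\right) - 8\right) 94 = \left(2 \cdot 6 \left(-2\right) - 8\right) 94 = \left(-24 - 8\right) 94 = \left(-32\right) 94 = -3008$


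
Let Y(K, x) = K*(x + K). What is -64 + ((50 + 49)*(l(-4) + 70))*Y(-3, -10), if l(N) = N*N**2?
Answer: 23102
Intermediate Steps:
Y(K, x) = K*(K + x)
l(N) = N**3
-64 + ((50 + 49)*(l(-4) + 70))*Y(-3, -10) = -64 + ((50 + 49)*((-4)**3 + 70))*(-3*(-3 - 10)) = -64 + (99*(-64 + 70))*(-3*(-13)) = -64 + (99*6)*39 = -64 + 594*39 = -64 + 23166 = 23102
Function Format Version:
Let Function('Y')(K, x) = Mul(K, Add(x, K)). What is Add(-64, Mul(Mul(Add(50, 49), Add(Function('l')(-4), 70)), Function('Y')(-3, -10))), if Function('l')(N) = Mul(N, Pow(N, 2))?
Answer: 23102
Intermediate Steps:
Function('Y')(K, x) = Mul(K, Add(K, x))
Function('l')(N) = Pow(N, 3)
Add(-64, Mul(Mul(Add(50, 49), Add(Function('l')(-4), 70)), Function('Y')(-3, -10))) = Add(-64, Mul(Mul(Add(50, 49), Add(Pow(-4, 3), 70)), Mul(-3, Add(-3, -10)))) = Add(-64, Mul(Mul(99, Add(-64, 70)), Mul(-3, -13))) = Add(-64, Mul(Mul(99, 6), 39)) = Add(-64, Mul(594, 39)) = Add(-64, 23166) = 23102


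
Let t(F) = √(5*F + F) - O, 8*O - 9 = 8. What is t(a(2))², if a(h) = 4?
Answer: 1825/64 - 17*√6/2 ≈ 7.6950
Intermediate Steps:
O = 17/8 (O = 9/8 + (⅛)*8 = 9/8 + 1 = 17/8 ≈ 2.1250)
t(F) = -17/8 + √6*√F (t(F) = √(5*F + F) - 1*17/8 = √(6*F) - 17/8 = √6*√F - 17/8 = -17/8 + √6*√F)
t(a(2))² = (-17/8 + √6*√4)² = (-17/8 + √6*2)² = (-17/8 + 2*√6)²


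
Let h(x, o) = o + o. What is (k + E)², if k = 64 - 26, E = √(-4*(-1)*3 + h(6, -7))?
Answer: (38 + I*√2)² ≈ 1442.0 + 107.48*I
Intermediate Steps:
h(x, o) = 2*o
E = I*√2 (E = √(-4*(-1)*3 + 2*(-7)) = √(4*3 - 14) = √(12 - 14) = √(-2) = I*√2 ≈ 1.4142*I)
k = 38
(k + E)² = (38 + I*√2)²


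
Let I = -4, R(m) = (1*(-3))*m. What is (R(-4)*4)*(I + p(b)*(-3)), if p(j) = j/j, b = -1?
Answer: -336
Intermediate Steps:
R(m) = -3*m
p(j) = 1
(R(-4)*4)*(I + p(b)*(-3)) = (-3*(-4)*4)*(-4 + 1*(-3)) = (12*4)*(-4 - 3) = 48*(-7) = -336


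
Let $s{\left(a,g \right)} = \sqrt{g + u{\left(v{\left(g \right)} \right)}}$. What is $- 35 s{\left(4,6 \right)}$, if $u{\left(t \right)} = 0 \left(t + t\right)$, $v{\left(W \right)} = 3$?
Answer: $- 35 \sqrt{6} \approx -85.732$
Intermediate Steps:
$u{\left(t \right)} = 0$ ($u{\left(t \right)} = 0 \cdot 2 t = 0$)
$s{\left(a,g \right)} = \sqrt{g}$ ($s{\left(a,g \right)} = \sqrt{g + 0} = \sqrt{g}$)
$- 35 s{\left(4,6 \right)} = - 35 \sqrt{6}$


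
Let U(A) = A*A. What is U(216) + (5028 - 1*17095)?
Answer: 34589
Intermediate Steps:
U(A) = A²
U(216) + (5028 - 1*17095) = 216² + (5028 - 1*17095) = 46656 + (5028 - 17095) = 46656 - 12067 = 34589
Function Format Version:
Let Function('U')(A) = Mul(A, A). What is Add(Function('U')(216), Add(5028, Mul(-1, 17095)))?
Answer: 34589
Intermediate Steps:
Function('U')(A) = Pow(A, 2)
Add(Function('U')(216), Add(5028, Mul(-1, 17095))) = Add(Pow(216, 2), Add(5028, Mul(-1, 17095))) = Add(46656, Add(5028, -17095)) = Add(46656, -12067) = 34589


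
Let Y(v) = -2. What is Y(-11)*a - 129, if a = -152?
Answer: 175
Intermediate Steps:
Y(-11)*a - 129 = -2*(-152) - 129 = 304 - 129 = 175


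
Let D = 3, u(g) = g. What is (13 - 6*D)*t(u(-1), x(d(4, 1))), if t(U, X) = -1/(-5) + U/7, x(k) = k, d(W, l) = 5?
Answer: -2/7 ≈ -0.28571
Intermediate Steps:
t(U, X) = ⅕ + U/7 (t(U, X) = -1*(-⅕) + U*(⅐) = ⅕ + U/7)
(13 - 6*D)*t(u(-1), x(d(4, 1))) = (13 - 6*3)*(⅕ + (⅐)*(-1)) = (13 - 18)*(⅕ - ⅐) = -5*2/35 = -2/7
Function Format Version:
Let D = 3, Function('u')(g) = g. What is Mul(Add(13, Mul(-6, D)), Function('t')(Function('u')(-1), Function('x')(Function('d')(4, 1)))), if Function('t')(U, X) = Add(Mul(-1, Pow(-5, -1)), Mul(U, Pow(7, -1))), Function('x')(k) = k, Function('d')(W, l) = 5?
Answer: Rational(-2, 7) ≈ -0.28571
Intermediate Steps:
Function('t')(U, X) = Add(Rational(1, 5), Mul(Rational(1, 7), U)) (Function('t')(U, X) = Add(Mul(-1, Rational(-1, 5)), Mul(U, Rational(1, 7))) = Add(Rational(1, 5), Mul(Rational(1, 7), U)))
Mul(Add(13, Mul(-6, D)), Function('t')(Function('u')(-1), Function('x')(Function('d')(4, 1)))) = Mul(Add(13, Mul(-6, 3)), Add(Rational(1, 5), Mul(Rational(1, 7), -1))) = Mul(Add(13, -18), Add(Rational(1, 5), Rational(-1, 7))) = Mul(-5, Rational(2, 35)) = Rational(-2, 7)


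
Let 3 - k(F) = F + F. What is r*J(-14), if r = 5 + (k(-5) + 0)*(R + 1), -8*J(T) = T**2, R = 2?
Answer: -1078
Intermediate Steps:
k(F) = 3 - 2*F (k(F) = 3 - (F + F) = 3 - 2*F)
J(T) = -T**2/8
r = 44 (r = 5 + ((3 - 2*(-5)) + 0)*(2 + 1) = 5 + ((3 + 10) + 0)*3 = 5 + (13 + 0)*3 = 5 + 13*3 = 5 + 39 = 44)
r*J(-14) = 44*(-1/8*(-14)**2) = 44*(-1/8*196) = 44*(-49/2) = -1078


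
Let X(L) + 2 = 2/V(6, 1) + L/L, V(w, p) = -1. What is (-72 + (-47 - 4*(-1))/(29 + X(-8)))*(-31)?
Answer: 59365/26 ≈ 2283.3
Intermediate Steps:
X(L) = -3 (X(L) = -2 + (2/(-1) + L/L) = -2 + (2*(-1) + 1) = -2 + (-2 + 1) = -2 - 1 = -3)
(-72 + (-47 - 4*(-1))/(29 + X(-8)))*(-31) = (-72 + (-47 - 4*(-1))/(29 - 3))*(-31) = (-72 + (-47 + 4)/26)*(-31) = (-72 - 43*1/26)*(-31) = (-72 - 43/26)*(-31) = -1915/26*(-31) = 59365/26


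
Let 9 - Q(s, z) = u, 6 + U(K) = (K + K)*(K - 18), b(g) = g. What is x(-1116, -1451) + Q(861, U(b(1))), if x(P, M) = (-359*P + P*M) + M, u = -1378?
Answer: 2019896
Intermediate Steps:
x(P, M) = M - 359*P + M*P (x(P, M) = (-359*P + M*P) + M = M - 359*P + M*P)
U(K) = -6 + 2*K*(-18 + K) (U(K) = -6 + (K + K)*(K - 18) = -6 + (2*K)*(-18 + K) = -6 + 2*K*(-18 + K))
Q(s, z) = 1387 (Q(s, z) = 9 - 1*(-1378) = 9 + 1378 = 1387)
x(-1116, -1451) + Q(861, U(b(1))) = (-1451 - 359*(-1116) - 1451*(-1116)) + 1387 = (-1451 + 400644 + 1619316) + 1387 = 2018509 + 1387 = 2019896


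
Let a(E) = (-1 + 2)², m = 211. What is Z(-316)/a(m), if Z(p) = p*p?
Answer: 99856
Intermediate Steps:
Z(p) = p²
a(E) = 1 (a(E) = 1² = 1)
Z(-316)/a(m) = (-316)²/1 = 99856*1 = 99856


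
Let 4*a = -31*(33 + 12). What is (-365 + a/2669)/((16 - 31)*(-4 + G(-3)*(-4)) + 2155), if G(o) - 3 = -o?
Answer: -779627/5498140 ≈ -0.14180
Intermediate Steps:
G(o) = 3 - o
a = -1395/4 (a = (-31*(33 + 12))/4 = (-31*45)/4 = (¼)*(-1395) = -1395/4 ≈ -348.75)
(-365 + a/2669)/((16 - 31)*(-4 + G(-3)*(-4)) + 2155) = (-365 - 1395/4/2669)/((16 - 31)*(-4 + (3 - 1*(-3))*(-4)) + 2155) = (-365 - 1395/4*1/2669)/(-15*(-4 + (3 + 3)*(-4)) + 2155) = (-365 - 1395/10676)/(-15*(-4 + 6*(-4)) + 2155) = -3898135/(10676*(-15*(-4 - 24) + 2155)) = -3898135/(10676*(-15*(-28) + 2155)) = -3898135/(10676*(420 + 2155)) = -3898135/10676/2575 = -3898135/10676*1/2575 = -779627/5498140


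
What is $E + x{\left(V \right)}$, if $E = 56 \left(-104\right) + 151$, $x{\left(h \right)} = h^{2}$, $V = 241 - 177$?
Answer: $-1577$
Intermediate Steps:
$V = 64$ ($V = 241 - 177 = 64$)
$E = -5673$ ($E = -5824 + 151 = -5673$)
$E + x{\left(V \right)} = -5673 + 64^{2} = -5673 + 4096 = -1577$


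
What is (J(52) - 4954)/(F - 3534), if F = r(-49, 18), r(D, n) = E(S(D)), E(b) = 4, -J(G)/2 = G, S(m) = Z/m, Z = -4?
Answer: 2529/1765 ≈ 1.4329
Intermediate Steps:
S(m) = -4/m
J(G) = -2*G
r(D, n) = 4
F = 4
(J(52) - 4954)/(F - 3534) = (-2*52 - 4954)/(4 - 3534) = (-104 - 4954)/(-3530) = -5058*(-1/3530) = 2529/1765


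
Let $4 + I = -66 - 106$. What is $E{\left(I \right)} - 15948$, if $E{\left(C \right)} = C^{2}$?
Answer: $15028$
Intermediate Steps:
$I = -176$ ($I = -4 - 172 = -176$)
$E{\left(I \right)} - 15948 = \left(-176\right)^{2} - 15948 = 30976 - 15948 = 15028$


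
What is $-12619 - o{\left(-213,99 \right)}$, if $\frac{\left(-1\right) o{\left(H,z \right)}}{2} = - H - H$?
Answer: $-11767$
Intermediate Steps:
$o{\left(H,z \right)} = 4 H$ ($o{\left(H,z \right)} = - 2 \left(- H - H\right) = - 2 \left(- 2 H\right) = 4 H$)
$-12619 - o{\left(-213,99 \right)} = -12619 - 4 \left(-213\right) = -12619 - -852 = -12619 + 852 = -11767$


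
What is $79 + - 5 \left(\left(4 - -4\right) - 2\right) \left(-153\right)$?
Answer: $4669$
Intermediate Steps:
$79 + - 5 \left(\left(4 - -4\right) - 2\right) \left(-153\right) = 79 + - 5 \left(\left(4 + 4\right) - 2\right) \left(-153\right) = 79 + - 5 \left(8 - 2\right) \left(-153\right) = 79 + \left(-5\right) 6 \left(-153\right) = 79 - -4590 = 79 + 4590 = 4669$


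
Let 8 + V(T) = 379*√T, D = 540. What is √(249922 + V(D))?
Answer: √(249914 + 2274*√15) ≈ 508.65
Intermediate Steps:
V(T) = -8 + 379*√T
√(249922 + V(D)) = √(249922 + (-8 + 379*√540)) = √(249922 + (-8 + 379*(6*√15))) = √(249922 + (-8 + 2274*√15)) = √(249914 + 2274*√15)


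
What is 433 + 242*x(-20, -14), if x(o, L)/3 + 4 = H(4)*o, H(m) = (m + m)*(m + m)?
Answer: -931751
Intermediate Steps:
H(m) = 4*m² (H(m) = (2*m)*(2*m) = 4*m²)
x(o, L) = -12 + 192*o (x(o, L) = -12 + 3*((4*4²)*o) = -12 + 3*((4*16)*o) = -12 + 3*(64*o) = -12 + 192*o)
433 + 242*x(-20, -14) = 433 + 242*(-12 + 192*(-20)) = 433 + 242*(-12 - 3840) = 433 + 242*(-3852) = 433 - 932184 = -931751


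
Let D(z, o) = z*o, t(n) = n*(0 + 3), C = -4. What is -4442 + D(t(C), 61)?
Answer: -5174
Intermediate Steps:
t(n) = 3*n (t(n) = n*3 = 3*n)
D(z, o) = o*z
-4442 + D(t(C), 61) = -4442 + 61*(3*(-4)) = -4442 + 61*(-12) = -4442 - 732 = -5174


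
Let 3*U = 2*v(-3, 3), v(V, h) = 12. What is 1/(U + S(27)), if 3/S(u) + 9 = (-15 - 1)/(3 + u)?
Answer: 143/1099 ≈ 0.13012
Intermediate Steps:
U = 8 (U = (2*12)/3 = (1/3)*24 = 8)
S(u) = 3/(-9 - 16/(3 + u)) (S(u) = 3/(-9 + (-15 - 1)/(3 + u)) = 3/(-9 - 16/(3 + u)))
1/(U + S(27)) = 1/(8 + 3*(-3 - 1*27)/(43 + 9*27)) = 1/(8 + 3*(-3 - 27)/(43 + 243)) = 1/(8 + 3*(-30)/286) = 1/(8 + 3*(1/286)*(-30)) = 1/(8 - 45/143) = 1/(1099/143) = 143/1099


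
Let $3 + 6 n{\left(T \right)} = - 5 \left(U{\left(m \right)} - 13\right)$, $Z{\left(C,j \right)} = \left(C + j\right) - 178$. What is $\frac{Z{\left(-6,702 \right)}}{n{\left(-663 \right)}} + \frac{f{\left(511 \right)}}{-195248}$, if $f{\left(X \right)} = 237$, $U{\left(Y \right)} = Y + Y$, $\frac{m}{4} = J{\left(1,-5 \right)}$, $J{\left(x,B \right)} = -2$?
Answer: $\frac{303398565}{13862608} \approx 21.886$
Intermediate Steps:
$m = -8$ ($m = 4 \left(-2\right) = -8$)
$U{\left(Y \right)} = 2 Y$
$Z{\left(C,j \right)} = -178 + C + j$
$n{\left(T \right)} = \frac{71}{3}$ ($n{\left(T \right)} = - \frac{1}{2} + \frac{\left(-5\right) \left(2 \left(-8\right) - 13\right)}{6} = - \frac{1}{2} + \frac{\left(-5\right) \left(-16 - 13\right)}{6} = - \frac{1}{2} + \frac{\left(-5\right) \left(-29\right)}{6} = - \frac{1}{2} + \frac{1}{6} \cdot 145 = - \frac{1}{2} + \frac{145}{6} = \frac{71}{3}$)
$\frac{Z{\left(-6,702 \right)}}{n{\left(-663 \right)}} + \frac{f{\left(511 \right)}}{-195248} = \frac{-178 - 6 + 702}{\frac{71}{3}} + \frac{237}{-195248} = 518 \cdot \frac{3}{71} + 237 \left(- \frac{1}{195248}\right) = \frac{1554}{71} - \frac{237}{195248} = \frac{303398565}{13862608}$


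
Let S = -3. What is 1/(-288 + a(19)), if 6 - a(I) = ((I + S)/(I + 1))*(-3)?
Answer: -5/1398 ≈ -0.0035765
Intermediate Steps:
a(I) = 6 + 3*(-3 + I)/(1 + I) (a(I) = 6 - (I - 3)/(I + 1)*(-3) = 6 - (-3 + I)/(1 + I)*(-3) = 6 - (-3)*(-3 + I)/(1 + I) = 6 + 3*(-3 + I)/(1 + I))
1/(-288 + a(19)) = 1/(-288 + 3*(-1 + 3*19)/(1 + 19)) = 1/(-288 + 3*(-1 + 57)/20) = 1/(-288 + 3*(1/20)*56) = 1/(-288 + 42/5) = 1/(-1398/5) = -5/1398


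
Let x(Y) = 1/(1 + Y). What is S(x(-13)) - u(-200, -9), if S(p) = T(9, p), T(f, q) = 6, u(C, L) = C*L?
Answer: -1794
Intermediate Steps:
S(p) = 6
S(x(-13)) - u(-200, -9) = 6 - (-200)*(-9) = 6 - 1*1800 = 6 - 1800 = -1794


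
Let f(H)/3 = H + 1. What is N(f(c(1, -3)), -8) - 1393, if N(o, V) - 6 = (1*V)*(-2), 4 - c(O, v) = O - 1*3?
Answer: -1371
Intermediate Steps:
c(O, v) = 7 - O (c(O, v) = 4 - (O - 1*3) = 4 - (O - 3) = 4 - (-3 + O) = 4 + (3 - O) = 7 - O)
f(H) = 3 + 3*H (f(H) = 3*(H + 1) = 3*(1 + H) = 3 + 3*H)
N(o, V) = 6 - 2*V (N(o, V) = 6 + (1*V)*(-2) = 6 + V*(-2) = 6 - 2*V)
N(f(c(1, -3)), -8) - 1393 = (6 - 2*(-8)) - 1393 = (6 + 16) - 1393 = 22 - 1393 = -1371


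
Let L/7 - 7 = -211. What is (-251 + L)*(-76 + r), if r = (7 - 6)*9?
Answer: 112493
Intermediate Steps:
L = -1428 (L = 49 + 7*(-211) = 49 - 1477 = -1428)
r = 9 (r = 1*9 = 9)
(-251 + L)*(-76 + r) = (-251 - 1428)*(-76 + 9) = -1679*(-67) = 112493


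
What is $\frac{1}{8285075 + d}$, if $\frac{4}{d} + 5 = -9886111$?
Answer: $\frac{2471529}{20476803129674} \approx 1.207 \cdot 10^{-7}$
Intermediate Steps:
$d = - \frac{1}{2471529}$ ($d = \frac{4}{-5 - 9886111} = \frac{4}{-9886116} = 4 \left(- \frac{1}{9886116}\right) = - \frac{1}{2471529} \approx -4.0461 \cdot 10^{-7}$)
$\frac{1}{8285075 + d} = \frac{1}{8285075 - \frac{1}{2471529}} = \frac{1}{\frac{20476803129674}{2471529}} = \frac{2471529}{20476803129674}$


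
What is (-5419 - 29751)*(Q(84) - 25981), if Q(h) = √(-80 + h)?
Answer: 913681430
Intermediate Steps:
(-5419 - 29751)*(Q(84) - 25981) = (-5419 - 29751)*(√(-80 + 84) - 25981) = -35170*(√4 - 25981) = -35170*(2 - 25981) = -35170*(-25979) = 913681430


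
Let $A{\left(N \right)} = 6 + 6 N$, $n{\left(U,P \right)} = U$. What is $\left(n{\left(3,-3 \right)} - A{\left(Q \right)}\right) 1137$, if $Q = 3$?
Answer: $-23877$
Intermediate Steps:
$\left(n{\left(3,-3 \right)} - A{\left(Q \right)}\right) 1137 = \left(3 - \left(6 + 6 \cdot 3\right)\right) 1137 = \left(3 - \left(6 + 18\right)\right) 1137 = \left(3 - 24\right) 1137 = \left(-21\right) 1137 = -23877$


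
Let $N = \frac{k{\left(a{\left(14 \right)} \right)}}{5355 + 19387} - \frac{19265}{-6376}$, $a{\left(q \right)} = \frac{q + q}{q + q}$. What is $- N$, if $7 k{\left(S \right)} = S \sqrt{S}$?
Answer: $- \frac{1668294393}{552142472} \approx -3.0215$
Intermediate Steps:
$a{\left(q \right)} = 1$ ($a{\left(q \right)} = \frac{2 q}{2 q} = 2 q \frac{1}{2 q} = 1$)
$k{\left(S \right)} = \frac{S^{\frac{3}{2}}}{7}$ ($k{\left(S \right)} = \frac{S \sqrt{S}}{7} = \frac{S^{\frac{3}{2}}}{7}$)
$N = \frac{1668294393}{552142472}$ ($N = \frac{\frac{1}{7} \cdot 1^{\frac{3}{2}}}{5355 + 19387} - \frac{19265}{-6376} = \frac{\frac{1}{7} \cdot 1}{24742} - - \frac{19265}{6376} = \frac{1}{7} \cdot \frac{1}{24742} + \frac{19265}{6376} = \frac{1}{173194} + \frac{19265}{6376} = \frac{1668294393}{552142472} \approx 3.0215$)
$- N = \left(-1\right) \frac{1668294393}{552142472} = - \frac{1668294393}{552142472}$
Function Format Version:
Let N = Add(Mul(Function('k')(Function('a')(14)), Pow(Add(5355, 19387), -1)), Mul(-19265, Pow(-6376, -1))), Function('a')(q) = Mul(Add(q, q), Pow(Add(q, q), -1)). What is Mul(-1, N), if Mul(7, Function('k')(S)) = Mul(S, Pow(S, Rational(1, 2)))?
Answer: Rational(-1668294393, 552142472) ≈ -3.0215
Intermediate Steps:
Function('a')(q) = 1 (Function('a')(q) = Mul(Mul(2, q), Pow(Mul(2, q), -1)) = Mul(Mul(2, q), Mul(Rational(1, 2), Pow(q, -1))) = 1)
Function('k')(S) = Mul(Rational(1, 7), Pow(S, Rational(3, 2))) (Function('k')(S) = Mul(Rational(1, 7), Mul(S, Pow(S, Rational(1, 2)))) = Mul(Rational(1, 7), Pow(S, Rational(3, 2))))
N = Rational(1668294393, 552142472) (N = Add(Mul(Mul(Rational(1, 7), Pow(1, Rational(3, 2))), Pow(Add(5355, 19387), -1)), Mul(-19265, Pow(-6376, -1))) = Add(Mul(Mul(Rational(1, 7), 1), Pow(24742, -1)), Mul(-19265, Rational(-1, 6376))) = Add(Mul(Rational(1, 7), Rational(1, 24742)), Rational(19265, 6376)) = Add(Rational(1, 173194), Rational(19265, 6376)) = Rational(1668294393, 552142472) ≈ 3.0215)
Mul(-1, N) = Mul(-1, Rational(1668294393, 552142472)) = Rational(-1668294393, 552142472)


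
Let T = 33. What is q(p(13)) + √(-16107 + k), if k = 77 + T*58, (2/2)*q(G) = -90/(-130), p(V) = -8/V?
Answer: 9/13 + 2*I*√3529 ≈ 0.69231 + 118.81*I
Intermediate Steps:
q(G) = 9/13 (q(G) = -90/(-130) = -90*(-1/130) = 9/13)
k = 1991 (k = 77 + 33*58 = 77 + 1914 = 1991)
q(p(13)) + √(-16107 + k) = 9/13 + √(-16107 + 1991) = 9/13 + √(-14116) = 9/13 + 2*I*√3529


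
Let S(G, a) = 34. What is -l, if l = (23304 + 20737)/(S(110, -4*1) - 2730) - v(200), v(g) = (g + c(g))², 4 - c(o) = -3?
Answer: 115564945/2696 ≈ 42865.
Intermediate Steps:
c(o) = 7 (c(o) = 4 - 1*(-3) = 4 + 3 = 7)
v(g) = (7 + g)² (v(g) = (g + 7)² = (7 + g)²)
l = -115564945/2696 (l = (23304 + 20737)/(34 - 2730) - (7 + 200)² = 44041/(-2696) - 1*207² = 44041*(-1/2696) - 1*42849 = -44041/2696 - 42849 = -115564945/2696 ≈ -42865.)
-l = -1*(-115564945/2696) = 115564945/2696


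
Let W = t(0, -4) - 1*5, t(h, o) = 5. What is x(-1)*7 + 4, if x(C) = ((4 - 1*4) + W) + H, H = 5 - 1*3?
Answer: 18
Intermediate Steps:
W = 0 (W = 5 - 1*5 = 5 - 5 = 0)
H = 2 (H = 5 - 3 = 2)
x(C) = 2 (x(C) = ((4 - 1*4) + 0) + 2 = ((4 - 4) + 0) + 2 = (0 + 0) + 2 = 0 + 2 = 2)
x(-1)*7 + 4 = 2*7 + 4 = 14 + 4 = 18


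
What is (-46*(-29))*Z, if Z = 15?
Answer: 20010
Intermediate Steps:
(-46*(-29))*Z = -46*(-29)*15 = 1334*15 = 20010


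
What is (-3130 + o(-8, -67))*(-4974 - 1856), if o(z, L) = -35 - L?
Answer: 21159340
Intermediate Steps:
(-3130 + o(-8, -67))*(-4974 - 1856) = (-3130 + (-35 - 1*(-67)))*(-4974 - 1856) = (-3130 + (-35 + 67))*(-6830) = (-3130 + 32)*(-6830) = -3098*(-6830) = 21159340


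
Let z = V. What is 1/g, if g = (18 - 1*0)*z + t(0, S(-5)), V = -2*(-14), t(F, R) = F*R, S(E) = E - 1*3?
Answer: 1/504 ≈ 0.0019841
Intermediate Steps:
S(E) = -3 + E (S(E) = E - 3 = -3 + E)
V = 28
z = 28
g = 504 (g = (18 - 1*0)*28 + 0*(-3 - 5) = (18 + 0)*28 + 0*(-8) = 18*28 + 0 = 504 + 0 = 504)
1/g = 1/504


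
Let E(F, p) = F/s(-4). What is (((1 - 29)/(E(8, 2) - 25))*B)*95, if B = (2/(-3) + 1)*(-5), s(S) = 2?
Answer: -1900/9 ≈ -211.11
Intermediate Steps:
E(F, p) = F/2
B = -5/3 (B = (2*(-⅓) + 1)*(-5) = (-⅔ + 1)*(-5) = (⅓)*(-5) = -5/3 ≈ -1.6667)
(((1 - 29)/(E(8, 2) - 25))*B)*95 = (((1 - 29)/((½)*8 - 25))*(-5/3))*95 = (-28/(4 - 25)*(-5/3))*95 = (-28/(-21)*(-5/3))*95 = (-28*(-1/21)*(-5/3))*95 = ((4/3)*(-5/3))*95 = -20/9*95 = -1900/9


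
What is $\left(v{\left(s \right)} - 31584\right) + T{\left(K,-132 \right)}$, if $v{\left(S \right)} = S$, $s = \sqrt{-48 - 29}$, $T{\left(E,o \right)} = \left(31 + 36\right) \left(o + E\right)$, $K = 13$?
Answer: $-39557 + i \sqrt{77} \approx -39557.0 + 8.775 i$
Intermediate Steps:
$T{\left(E,o \right)} = 67 E + 67 o$ ($T{\left(E,o \right)} = 67 \left(E + o\right) = 67 E + 67 o$)
$s = i \sqrt{77}$ ($s = \sqrt{-77} = i \sqrt{77} \approx 8.775 i$)
$\left(v{\left(s \right)} - 31584\right) + T{\left(K,-132 \right)} = \left(i \sqrt{77} - 31584\right) + \left(67 \cdot 13 + 67 \left(-132\right)\right) = \left(-31584 + i \sqrt{77}\right) + \left(871 - 8844\right) = \left(-31584 + i \sqrt{77}\right) - 7973 = -39557 + i \sqrt{77}$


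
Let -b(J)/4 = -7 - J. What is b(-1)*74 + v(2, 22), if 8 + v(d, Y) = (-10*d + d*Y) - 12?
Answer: 1780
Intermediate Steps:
v(d, Y) = -20 - 10*d + Y*d (v(d, Y) = -8 + ((-10*d + d*Y) - 12) = -8 + ((-10*d + Y*d) - 12) = -8 + (-12 - 10*d + Y*d) = -20 - 10*d + Y*d)
b(J) = 28 + 4*J (b(J) = -4*(-7 - J) = 28 + 4*J)
b(-1)*74 + v(2, 22) = (28 + 4*(-1))*74 + (-20 - 10*2 + 22*2) = (28 - 4)*74 + (-20 - 20 + 44) = 24*74 + 4 = 1776 + 4 = 1780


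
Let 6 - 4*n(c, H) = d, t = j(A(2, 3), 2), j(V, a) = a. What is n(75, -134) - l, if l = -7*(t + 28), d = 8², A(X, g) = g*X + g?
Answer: 391/2 ≈ 195.50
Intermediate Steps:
A(X, g) = g + X*g (A(X, g) = X*g + g = g + X*g)
t = 2
d = 64
n(c, H) = -29/2 (n(c, H) = 3/2 - ¼*64 = 3/2 - 16 = -29/2)
l = -210 (l = -7*(2 + 28) = -7*30 = -210)
n(75, -134) - l = -29/2 - 1*(-210) = -29/2 + 210 = 391/2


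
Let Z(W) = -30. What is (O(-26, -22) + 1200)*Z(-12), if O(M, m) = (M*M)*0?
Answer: -36000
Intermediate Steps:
O(M, m) = 0 (O(M, m) = M²*0 = 0)
(O(-26, -22) + 1200)*Z(-12) = (0 + 1200)*(-30) = 1200*(-30) = -36000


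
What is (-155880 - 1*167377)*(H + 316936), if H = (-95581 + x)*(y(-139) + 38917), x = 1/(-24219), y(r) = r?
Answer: 420508610602114408/351 ≈ 1.1980e+15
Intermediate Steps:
x = -1/24219 ≈ -4.1290e-5
H = -1300960446880/351 (H = (-95581 - 1/24219)*(-139 + 38917) = -2314876240/24219*38778 = -1300960446880/351 ≈ -3.7064e+9)
(-155880 - 1*167377)*(H + 316936) = (-155880 - 1*167377)*(-1300960446880/351 + 316936) = (-155880 - 167377)*(-1300849202344/351) = -323257*(-1300849202344/351) = 420508610602114408/351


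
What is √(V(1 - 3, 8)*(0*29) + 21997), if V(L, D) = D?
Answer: √21997 ≈ 148.31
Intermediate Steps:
√(V(1 - 3, 8)*(0*29) + 21997) = √(8*(0*29) + 21997) = √(8*0 + 21997) = √(0 + 21997) = √21997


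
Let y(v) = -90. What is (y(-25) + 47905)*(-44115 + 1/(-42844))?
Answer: -90373365261715/42844 ≈ -2.1094e+9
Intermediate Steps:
(y(-25) + 47905)*(-44115 + 1/(-42844)) = (-90 + 47905)*(-44115 + 1/(-42844)) = 47815*(-44115 - 1/42844) = 47815*(-1890063061/42844) = -90373365261715/42844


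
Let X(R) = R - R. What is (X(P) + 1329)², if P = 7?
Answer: 1766241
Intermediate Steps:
X(R) = 0
(X(P) + 1329)² = (0 + 1329)² = 1329² = 1766241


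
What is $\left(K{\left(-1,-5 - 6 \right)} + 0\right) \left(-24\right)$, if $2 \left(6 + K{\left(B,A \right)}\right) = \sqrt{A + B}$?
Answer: $144 - 24 i \sqrt{3} \approx 144.0 - 41.569 i$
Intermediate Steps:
$K{\left(B,A \right)} = -6 + \frac{\sqrt{A + B}}{2}$
$\left(K{\left(-1,-5 - 6 \right)} + 0\right) \left(-24\right) = \left(\left(-6 + \frac{\sqrt{\left(-5 - 6\right) - 1}}{2}\right) + 0\right) \left(-24\right) = \left(\left(-6 + \frac{\sqrt{-11 - 1}}{2}\right) + 0\right) \left(-24\right) = \left(\left(-6 + \frac{\sqrt{-12}}{2}\right) + 0\right) \left(-24\right) = \left(\left(-6 + \frac{2 i \sqrt{3}}{2}\right) + 0\right) \left(-24\right) = \left(\left(-6 + i \sqrt{3}\right) + 0\right) \left(-24\right) = \left(-6 + i \sqrt{3}\right) \left(-24\right) = 144 - 24 i \sqrt{3}$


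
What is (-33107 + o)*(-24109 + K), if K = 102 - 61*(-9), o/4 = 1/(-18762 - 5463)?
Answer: 18813716639182/24225 ≈ 7.7662e+8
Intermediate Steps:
o = -4/24225 (o = 4/(-18762 - 5463) = 4/(-24225) = 4*(-1/24225) = -4/24225 ≈ -0.00016512)
K = 651 (K = 102 + 549 = 651)
(-33107 + o)*(-24109 + K) = (-33107 - 4/24225)*(-24109 + 651) = -802017079/24225*(-23458) = 18813716639182/24225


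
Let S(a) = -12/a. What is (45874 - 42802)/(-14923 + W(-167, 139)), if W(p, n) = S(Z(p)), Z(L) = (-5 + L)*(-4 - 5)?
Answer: -99072/481267 ≈ -0.20586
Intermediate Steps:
Z(L) = 45 - 9*L (Z(L) = (-5 + L)*(-9) = 45 - 9*L)
W(p, n) = -12/(45 - 9*p)
(45874 - 42802)/(-14923 + W(-167, 139)) = (45874 - 42802)/(-14923 + 4/(3*(-5 - 167))) = 3072/(-14923 + (4/3)/(-172)) = 3072/(-14923 + (4/3)*(-1/172)) = 3072/(-14923 - 1/129) = 3072/(-1925068/129) = 3072*(-129/1925068) = -99072/481267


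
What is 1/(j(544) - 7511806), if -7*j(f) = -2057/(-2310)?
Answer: -1470/11042355007 ≈ -1.3312e-7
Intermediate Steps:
j(f) = -187/1470 (j(f) = -(-2057)/(7*(-2310)) = -(-2057)*(-1)/(7*2310) = -⅐*187/210 = -187/1470)
1/(j(544) - 7511806) = 1/(-187/1470 - 7511806) = 1/(-11042355007/1470) = -1470/11042355007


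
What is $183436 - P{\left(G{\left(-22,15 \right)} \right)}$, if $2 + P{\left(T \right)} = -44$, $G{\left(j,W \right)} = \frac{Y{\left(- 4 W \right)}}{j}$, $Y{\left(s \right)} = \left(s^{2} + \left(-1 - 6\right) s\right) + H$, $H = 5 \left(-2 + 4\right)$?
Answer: $183482$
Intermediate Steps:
$H = 10$ ($H = 5 \cdot 2 = 10$)
$Y{\left(s \right)} = 10 + s^{2} - 7 s$ ($Y{\left(s \right)} = \left(s^{2} + \left(-1 - 6\right) s\right) + 10 = \left(s^{2} - 7 s\right) + 10 = 10 + s^{2} - 7 s$)
$G{\left(j,W \right)} = \frac{10 + 16 W^{2} + 28 W}{j}$ ($G{\left(j,W \right)} = \frac{10 + \left(- 4 W\right)^{2} - 7 \left(- 4 W\right)}{j} = \frac{10 + 16 W^{2} + 28 W}{j}$)
$P{\left(T \right)} = -46$ ($P{\left(T \right)} = -2 - 44 = -46$)
$183436 - P{\left(G{\left(-22,15 \right)} \right)} = 183436 - -46 = 183436 + 46 = 183482$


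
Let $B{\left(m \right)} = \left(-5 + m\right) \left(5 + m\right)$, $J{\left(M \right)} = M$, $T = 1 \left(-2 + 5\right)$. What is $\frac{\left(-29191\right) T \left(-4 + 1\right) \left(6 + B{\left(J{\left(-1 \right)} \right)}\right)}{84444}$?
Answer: $- \frac{788157}{14074} \approx -56.001$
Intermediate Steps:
$T = 3$ ($T = 1 \cdot 3 = 3$)
$\frac{\left(-29191\right) T \left(-4 + 1\right) \left(6 + B{\left(J{\left(-1 \right)} \right)}\right)}{84444} = \frac{\left(-29191\right) 3 \left(-4 + 1\right) \left(6 - \left(25 - \left(-1\right)^{2}\right)\right)}{84444} = - 29191 \cdot 3 \left(- 3 \left(6 + \left(-25 + 1\right)\right)\right) \frac{1}{84444} = - 29191 \cdot 3 \left(- 3 \left(6 - 24\right)\right) \frac{1}{84444} = - 29191 \cdot 3 \left(\left(-3\right) \left(-18\right)\right) \frac{1}{84444} = - 29191 \cdot 3 \cdot 54 \cdot \frac{1}{84444} = \left(-29191\right) 162 \cdot \frac{1}{84444} = \left(-4728942\right) \frac{1}{84444} = - \frac{788157}{14074}$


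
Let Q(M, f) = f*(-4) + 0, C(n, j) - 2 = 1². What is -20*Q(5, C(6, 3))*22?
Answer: 5280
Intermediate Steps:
C(n, j) = 3 (C(n, j) = 2 + 1² = 2 + 1 = 3)
Q(M, f) = -4*f (Q(M, f) = -4*f + 0 = -4*f)
-20*Q(5, C(6, 3))*22 = -20*(-4*3)*22 = -20*(-12)*22 = 240*22 = 5280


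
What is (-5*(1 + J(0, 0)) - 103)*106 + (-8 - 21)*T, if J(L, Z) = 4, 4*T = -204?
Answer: -12089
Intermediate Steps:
T = -51 (T = (1/4)*(-204) = -51)
(-5*(1 + J(0, 0)) - 103)*106 + (-8 - 21)*T = (-5*(1 + 4) - 103)*106 + (-8 - 21)*(-51) = (-5*5 - 103)*106 - 29*(-51) = (-25 - 103)*106 + 1479 = -128*106 + 1479 = -13568 + 1479 = -12089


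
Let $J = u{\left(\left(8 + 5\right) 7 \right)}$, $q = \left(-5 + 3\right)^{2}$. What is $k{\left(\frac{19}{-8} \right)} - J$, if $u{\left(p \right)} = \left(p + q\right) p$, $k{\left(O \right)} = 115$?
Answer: $-8530$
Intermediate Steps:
$q = 4$ ($q = \left(-2\right)^{2} = 4$)
$u{\left(p \right)} = p \left(4 + p\right)$ ($u{\left(p \right)} = \left(p + 4\right) p = \left(4 + p\right) p = p \left(4 + p\right)$)
$J = 8645$ ($J = \left(8 + 5\right) 7 \left(4 + \left(8 + 5\right) 7\right) = 13 \cdot 7 \left(4 + 13 \cdot 7\right) = 91 \left(4 + 91\right) = 91 \cdot 95 = 8645$)
$k{\left(\frac{19}{-8} \right)} - J = 115 - 8645 = -8530$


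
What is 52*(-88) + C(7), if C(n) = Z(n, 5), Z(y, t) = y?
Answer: -4569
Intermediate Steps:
C(n) = n
52*(-88) + C(7) = 52*(-88) + 7 = -4576 + 7 = -4569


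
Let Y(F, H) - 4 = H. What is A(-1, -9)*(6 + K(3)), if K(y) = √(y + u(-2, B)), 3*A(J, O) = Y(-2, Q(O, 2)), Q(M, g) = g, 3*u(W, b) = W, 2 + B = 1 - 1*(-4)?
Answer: 12 + 2*√21/3 ≈ 15.055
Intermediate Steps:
B = 3 (B = -2 + (1 - 1*(-4)) = -2 + (1 + 4) = -2 + 5 = 3)
u(W, b) = W/3
Y(F, H) = 4 + H
A(J, O) = 2 (A(J, O) = (4 + 2)/3 = (⅓)*6 = 2)
K(y) = √(-⅔ + y) (K(y) = √(y + (⅓)*(-2)) = √(y - ⅔) = √(-⅔ + y))
A(-1, -9)*(6 + K(3)) = 2*(6 + √(-6 + 9*3)/3) = 2*(6 + √(-6 + 27)/3) = 2*(6 + √21/3) = 12 + 2*√21/3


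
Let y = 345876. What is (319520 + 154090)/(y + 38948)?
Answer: 236805/192412 ≈ 1.2307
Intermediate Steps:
(319520 + 154090)/(y + 38948) = (319520 + 154090)/(345876 + 38948) = 473610/384824 = 473610*(1/384824) = 236805/192412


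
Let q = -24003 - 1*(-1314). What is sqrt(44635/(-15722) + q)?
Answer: I*sqrt(5608997904146)/15722 ≈ 150.64*I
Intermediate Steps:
q = -22689 (q = -24003 + 1314 = -22689)
sqrt(44635/(-15722) + q) = sqrt(44635/(-15722) - 22689) = sqrt(44635*(-1/15722) - 22689) = sqrt(-44635/15722 - 22689) = sqrt(-356761093/15722) = I*sqrt(5608997904146)/15722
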